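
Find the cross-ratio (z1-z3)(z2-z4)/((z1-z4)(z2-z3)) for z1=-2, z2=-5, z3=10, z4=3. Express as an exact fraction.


Step 1: (z1-z3)(z2-z4) = (-12) * (-8) = 96
Step 2: (z1-z4)(z2-z3) = (-5) * (-15) = 75
Step 3: Cross-ratio = 96/75 = 32/25

32/25


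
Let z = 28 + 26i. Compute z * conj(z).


Step 1: conj(z) = 28 - 26i
Step 2: z * conj(z) = 28^2 + 26^2
Step 3: = 784 + 676 = 1460

1460


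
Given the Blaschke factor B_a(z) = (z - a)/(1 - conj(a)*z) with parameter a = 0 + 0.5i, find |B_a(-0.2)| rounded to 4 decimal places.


Step 1: Numerator z0 - a = -0.2 - (0 + 0.5i) = -0.2 - 0.5i
Step 2: Denominator 1 - conj(a)*z0 = 1 - (0 - 0.5i)*(-0.2) = 1 - 0.1i
Step 3: |z0 - a|^2 = (-0.2)^2 + (-0.5)^2 = 0.29; |1 - conj(a)*z0|^2 = 1^2 + (-0.1)^2 = 1.01
Step 4: |B_a(-0.2)| = sqrt(0.29 / 1.01) = sqrt(0.287129)
Step 5: = 0.5358

0.5358


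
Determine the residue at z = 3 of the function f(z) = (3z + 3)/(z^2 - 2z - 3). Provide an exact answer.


Step 1: Q(z) = z^2 - 2z - 3 = (z - 3)(z + 1)
Step 2: Q'(z) = 2z - 2
Step 3: Q'(3) = 4, P(3) = 12
Step 4: Res = P(3)/Q'(3) = 12/4 = 3

3


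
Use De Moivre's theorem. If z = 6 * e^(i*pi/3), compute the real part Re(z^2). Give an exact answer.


Step 1: By De Moivre's theorem, z^2 = 6^2 * e^(i*2*pi/3) = 36 * (cos(2*pi/3) + i*sin(2*pi/3))
Step 2: |z|^2 = 6^2 = 36
Step 3: The angle 2*pi/3 already lies in [0, 2*pi)
Step 4: cos(2*pi/3) = -1/2
Step 5: Re(z^2) = 36 * (-1/2) = -18

-18


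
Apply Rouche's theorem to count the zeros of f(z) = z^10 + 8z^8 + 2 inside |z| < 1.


Step 1: On |z| = 1 the three terms have sizes |z^10| = 1^10 = 1, |8z^8| = 8*1^8 = 8, |2| = 2
Step 2: The dominant term is g(z) = 8z^8; let h(z) = z^10 + 2 so f = g + h
Step 3: On |z| = 1: |g| = 8 and |h| <= 1 + 2 = 3
Step 4: Since 8 > 3, |h| < |g| on |z| = 1, so by Rouche f has the same number of zeros as g inside |z| < 1
Step 5: g(z) = 8z^8 has 8 zeros (at the origin, multiplicity 8) inside |z| < 1. Answer = 8

8


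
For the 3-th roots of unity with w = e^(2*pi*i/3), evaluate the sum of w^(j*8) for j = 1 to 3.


Step 1: The sum sum_{j=1}^{n} w^(k*j) equals n if n | k, else 0.
Step 2: Here n = 3, k = 8
Step 3: Does n divide k? 3 | 8 -> False
Step 4: Sum = 0

0


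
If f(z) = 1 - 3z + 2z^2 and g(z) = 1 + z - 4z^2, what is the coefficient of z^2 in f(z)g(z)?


Step 1: z^2 term in f*g comes from: (1)*(-4z^2) + (-3z)*(z) + (2z^2)*(1)
Step 2: = -4 - 3 + 2
Step 3: = -5

-5


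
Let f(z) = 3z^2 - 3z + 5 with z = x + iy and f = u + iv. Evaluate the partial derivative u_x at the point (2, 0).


Step 1: f(z) = 3(x+iy)^2 - 3(x+iy) + 5
Step 2: u = 3(x^2 - y^2) - 3x + 5
Step 3: u_x = 6x - 3
Step 4: At (2, 0): u_x = 12 - 3 = 9

9


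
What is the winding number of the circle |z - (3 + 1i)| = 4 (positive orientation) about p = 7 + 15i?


Step 1: Center c = (3, 1), radius = 4
Step 2: |p - c|^2 = 4^2 + 14^2 = 212
Step 3: r^2 = 16
Step 4: |p-c| > r so winding number = 0

0


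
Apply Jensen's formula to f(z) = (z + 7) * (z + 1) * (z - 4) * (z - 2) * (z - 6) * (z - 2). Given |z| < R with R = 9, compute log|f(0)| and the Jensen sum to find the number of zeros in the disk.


Jensen's formula: (1/2pi)*integral log|f(Re^it)|dt = log|f(0)| + sum_{|a_k|<R} log(R/|a_k|)
Step 1: f(0) = 7 * 1 * (-4) * (-2) * (-6) * (-2) = 672
Step 2: log|f(0)| = log|-7| + log|-1| + log|4| + log|2| + log|6| + log|2| = 6.5103
Step 3: Zeros inside |z| < 9: -7, -1, 4, 2, 6, 2
Step 4: Jensen sum = log(9/7) + log(9/1) + log(9/4) + log(9/2) + log(9/6) + log(9/2) = 6.6731
Step 5: n(R) = number of terms in the Jensen sum = count of zeros inside |z| < 9 = 6

6


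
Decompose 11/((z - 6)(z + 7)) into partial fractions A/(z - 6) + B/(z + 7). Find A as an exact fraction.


Step 1: Multiply both sides by (z - 6) and set z = 6
Step 2: A = 11 / (6 + 7)
Step 3: A = 11 / 13
Step 4: A = 11/13

11/13


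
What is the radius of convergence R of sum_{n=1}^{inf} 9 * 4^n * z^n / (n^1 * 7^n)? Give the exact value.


Step 1: General term a_n = 9 * 4^n / (n^1 * 7^n)
Step 2: By the root test, |a_n|^(1/n) = 9^(1/n) * 4 / (n^(1/n) * 7) -> 4/7 as n -> infinity (since 9^(1/n) -> 1 and n^(1/n) -> 1)
Step 3: R = 1/lim|a_n|^(1/n) = 7/4

7/4


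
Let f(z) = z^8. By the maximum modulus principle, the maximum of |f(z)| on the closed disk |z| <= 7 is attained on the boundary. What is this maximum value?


Step 1: On |z| = 7, |f(z)| = |z|^8 = 7^8
Step 2: By maximum modulus principle, maximum is on boundary.
Step 3: Maximum = 5764801 = 5764801

5764801


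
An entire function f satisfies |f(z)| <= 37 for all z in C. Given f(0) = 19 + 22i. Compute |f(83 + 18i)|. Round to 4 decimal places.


Step 1: By Liouville's theorem, a bounded entire function is constant.
Step 2: f(z) = f(0) = 19 + 22i for all z.
Step 3: |f(w)| = |19 + 22i| = sqrt(361 + 484)
Step 4: = 29.0689

29.0689


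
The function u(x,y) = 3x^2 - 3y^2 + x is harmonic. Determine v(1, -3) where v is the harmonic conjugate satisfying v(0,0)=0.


Step 1: v_x = -u_y = 6y + 0
Step 2: v_y = u_x = 6x + 1
Step 3: v = 6xy + y + C
Step 4: v(0,0) = 0 => C = 0
Step 5: v(1, -3) = -21

-21


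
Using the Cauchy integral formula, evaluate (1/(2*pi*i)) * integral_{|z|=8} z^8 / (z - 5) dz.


Step 1: f(z) = z^8, a = 5 is inside |z| = 8
Step 2: By Cauchy integral formula: (1/(2pi*i)) * integral = f(a)
Step 3: f(5) = 5^8 = 390625

390625


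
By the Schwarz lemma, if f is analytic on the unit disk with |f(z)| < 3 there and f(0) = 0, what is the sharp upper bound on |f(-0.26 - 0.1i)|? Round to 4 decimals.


Step 1: g = f/3 maps D -> D with g(0) = 0, so by the Schwarz lemma |g(z)| <= |z|, i.e. |f(z)| <= 3|z|; this is sharp (f(z) = 3z).
Step 2: |z0|^2 = (-0.26)^2 + (-0.1)^2 = 0.0776
Step 3: |z0| = sqrt(0.0776) = 0.278568
Step 4: Best bound = 3 * |z0| = 3 * 0.278568 = 0.8357

0.8357


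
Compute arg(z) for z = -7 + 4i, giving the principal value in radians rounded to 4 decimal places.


Step 1: z = -7 + 4i
Step 2: arg(z) = atan2(4, -7)
Step 3: arg(z) = 2.6224

2.6224


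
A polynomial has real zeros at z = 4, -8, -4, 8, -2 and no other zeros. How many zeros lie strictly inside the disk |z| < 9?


Step 1: Check each root:
  z = 4: |4| = 4 < 9
  z = -8: |-8| = 8 < 9
  z = -4: |-4| = 4 < 9
  z = 8: |8| = 8 < 9
  z = -2: |-2| = 2 < 9
Step 2: Count = 5

5


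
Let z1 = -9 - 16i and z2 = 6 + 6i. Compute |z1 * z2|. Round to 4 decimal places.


Step 1: |z1| = sqrt((-9)^2 + (-16)^2) = sqrt(337)
Step 2: |z2| = sqrt(6^2 + 6^2) = sqrt(72)
Step 3: |z1*z2| = |z1|*|z2| = sqrt(337) * sqrt(72) = sqrt(337 * 72) = sqrt(24264)
Step 4: = 155.7691

155.7691


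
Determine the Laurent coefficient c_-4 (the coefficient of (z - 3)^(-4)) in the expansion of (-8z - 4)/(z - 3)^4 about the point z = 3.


Step 1: Write the numerator in powers of (z - 3): -8z - 4 = -8(z - 3) + (-8*3 - 4) = -8(z - 3) - 28
Step 2: Divide by (z - 3)^4: f(z) = -28(z - 3)^(-4) - 8(z - 3)^(-3)
Step 3: This finite sum is the Laurent series of f about z = 3.
Step 4: Coefficient of (z - 3)^(-4) = -8*3 - 4 = -28

-28


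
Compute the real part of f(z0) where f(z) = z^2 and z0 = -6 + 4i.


Step 1: z0 = -6 + 4i
Step 2: z0^2 = (-6)^2 - 4^2 - 48i
Step 3: real part = 36 - 16 = 20

20


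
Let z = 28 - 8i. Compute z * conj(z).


Step 1: conj(z) = 28 + 8i
Step 2: z * conj(z) = 28^2 + (-8)^2
Step 3: = 784 + 64 = 848

848


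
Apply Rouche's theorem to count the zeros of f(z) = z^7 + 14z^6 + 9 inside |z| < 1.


Step 1: On |z| = 1 the three terms have sizes |z^7| = 1^7 = 1, |14z^6| = 14*1^6 = 14, |9| = 9
Step 2: The dominant term is g(z) = 14z^6; let h(z) = z^7 + 9 so f = g + h
Step 3: On |z| = 1: |g| = 14 and |h| <= 1 + 9 = 10
Step 4: Since 14 > 10, |h| < |g| on |z| = 1, so by Rouche f has the same number of zeros as g inside |z| < 1
Step 5: g(z) = 14z^6 has 6 zeros (at the origin, multiplicity 6) inside |z| < 1. Answer = 6

6


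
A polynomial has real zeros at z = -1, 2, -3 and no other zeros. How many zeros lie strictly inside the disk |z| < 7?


Step 1: Check each root:
  z = -1: |-1| = 1 < 7
  z = 2: |2| = 2 < 7
  z = -3: |-3| = 3 < 7
Step 2: Count = 3

3


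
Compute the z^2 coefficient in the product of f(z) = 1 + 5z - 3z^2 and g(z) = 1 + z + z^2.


Step 1: z^2 term in f*g comes from: (1)*(z^2) + (5z)*(z) + (-3z^2)*(1)
Step 2: = 1 + 5 - 3
Step 3: = 3

3


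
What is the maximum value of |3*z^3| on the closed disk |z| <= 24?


Step 1: On |z| = 24, |f(z)| = 3 * |z|^3 = 3 * 24^3
Step 2: By maximum modulus principle, maximum is on boundary.
Step 3: Maximum = 3 * 13824 = 41472

41472


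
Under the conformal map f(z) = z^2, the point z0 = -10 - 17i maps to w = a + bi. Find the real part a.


Step 1: z0 = -10 - 17i
Step 2: z0^2 = (-10)^2 - (-17)^2 + 340i
Step 3: real part = 100 - 289 = -189

-189


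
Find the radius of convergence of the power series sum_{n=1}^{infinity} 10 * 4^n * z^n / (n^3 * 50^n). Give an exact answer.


Step 1: General term a_n = 10 * 4^n / (n^3 * 50^n)
Step 2: By the root test, |a_n|^(1/n) = 10^(1/n) * 4 / (n^(3/n) * 50) -> 4/50 as n -> infinity (since 10^(1/n) -> 1 and n^(3/n) -> 1)
Step 3: R = 1/lim|a_n|^(1/n) = 50/4 = 25/2

25/2


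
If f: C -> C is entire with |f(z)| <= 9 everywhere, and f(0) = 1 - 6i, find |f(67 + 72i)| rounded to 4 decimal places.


Step 1: By Liouville's theorem, a bounded entire function is constant.
Step 2: f(z) = f(0) = 1 - 6i for all z.
Step 3: |f(w)| = |1 - 6i| = sqrt(1 + 36)
Step 4: = 6.0828

6.0828


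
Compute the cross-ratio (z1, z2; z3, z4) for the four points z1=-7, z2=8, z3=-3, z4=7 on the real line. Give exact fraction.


Step 1: (z1-z3)(z2-z4) = (-4) * 1 = -4
Step 2: (z1-z4)(z2-z3) = (-14) * 11 = -154
Step 3: Cross-ratio = 4/154 = 2/77

2/77


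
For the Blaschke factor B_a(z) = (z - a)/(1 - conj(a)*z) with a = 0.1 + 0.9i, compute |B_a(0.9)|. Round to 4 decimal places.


Step 1: Numerator z0 - a = 0.9 - (0.1 + 0.9i) = 0.8 - 0.9i
Step 2: Denominator 1 - conj(a)*z0 = 1 - (0.1 - 0.9i)*0.9 = 0.91 + 0.81i
Step 3: |z0 - a|^2 = 0.8^2 + (-0.9)^2 = 1.45; |1 - conj(a)*z0|^2 = 0.91^2 + 0.81^2 = 1.4842
Step 4: |B_a(0.9)| = sqrt(1.45 / 1.4842) = sqrt(0.976957)
Step 5: = 0.9884

0.9884


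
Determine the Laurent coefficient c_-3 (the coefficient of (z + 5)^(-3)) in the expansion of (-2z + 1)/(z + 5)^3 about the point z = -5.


Step 1: Write the numerator in powers of (z + 5): -2z + 1 = -2(z + 5) + (-2*(-5) + 1) = -2(z + 5) + 11
Step 2: Divide by (z + 5)^3: f(z) = 11(z + 5)^(-3) - 2(z + 5)^(-2)
Step 3: This finite sum is the Laurent series of f about z = -5.
Step 4: Coefficient of (z + 5)^(-3) = -2*(-5) + 1 = 11

11


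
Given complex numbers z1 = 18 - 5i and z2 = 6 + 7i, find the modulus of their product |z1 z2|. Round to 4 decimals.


Step 1: |z1| = sqrt(18^2 + (-5)^2) = sqrt(349)
Step 2: |z2| = sqrt(6^2 + 7^2) = sqrt(85)
Step 3: |z1*z2| = |z1|*|z2| = sqrt(349) * sqrt(85) = sqrt(349 * 85) = sqrt(29665)
Step 4: = 172.2353

172.2353


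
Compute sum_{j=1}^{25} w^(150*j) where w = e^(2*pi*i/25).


Step 1: The sum sum_{j=1}^{n} w^(k*j) equals n if n | k, else 0.
Step 2: Here n = 25, k = 150
Step 3: Does n divide k? 25 | 150 -> True
Step 4: Sum = 25

25


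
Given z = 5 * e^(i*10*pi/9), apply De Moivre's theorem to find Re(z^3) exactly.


Step 1: By De Moivre's theorem, z^3 = 5^3 * e^(i*3*10*pi/9) = 125 * (cos(10*pi/3) + i*sin(10*pi/3))
Step 2: |z|^3 = 5^3 = 125
Step 3: Reduce the angle mod 2*pi: 10*pi/3 - 2*pi = 4*pi/3
Step 4: cos(4*pi/3) = -1/2
Step 5: Re(z^3) = 125 * (-1/2) = -125/2

-125/2


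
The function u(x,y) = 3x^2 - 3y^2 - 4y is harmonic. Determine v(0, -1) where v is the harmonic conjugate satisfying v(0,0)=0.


Step 1: v_x = -u_y = 6y + 4
Step 2: v_y = u_x = 6x + 0
Step 3: v = 6xy + 4x + C
Step 4: v(0,0) = 0 => C = 0
Step 5: v(0, -1) = 0

0


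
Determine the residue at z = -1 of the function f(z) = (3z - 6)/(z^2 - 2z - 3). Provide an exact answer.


Step 1: Q(z) = z^2 - 2z - 3 = (z + 1)(z - 3)
Step 2: Q'(z) = 2z - 2
Step 3: Q'(-1) = -4, P(-1) = -9
Step 4: Res = P(-1)/Q'(-1) = -9/(-4) = 9/4

9/4


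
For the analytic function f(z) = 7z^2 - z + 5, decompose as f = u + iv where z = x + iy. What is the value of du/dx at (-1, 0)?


Step 1: f(z) = 7(x+iy)^2 - (x+iy) + 5
Step 2: u = 7(x^2 - y^2) - x + 5
Step 3: u_x = 14x - 1
Step 4: At (-1, 0): u_x = -14 - 1 = -15

-15


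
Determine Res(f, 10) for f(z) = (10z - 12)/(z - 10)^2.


Step 1: Pole of order 2 at z = 10
Step 2: Res = lim d/dz [(z - 10)^2 * f(z)] as z -> 10
Step 3: (z - 10)^2 * f(z) = 10z - 12
Step 4: d/dz[10z - 12] = 10

10


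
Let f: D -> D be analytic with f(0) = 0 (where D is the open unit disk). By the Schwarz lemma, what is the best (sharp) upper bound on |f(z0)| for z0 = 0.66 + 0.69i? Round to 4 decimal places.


Step 1: Schwarz lemma: if f: D -> D is analytic with f(0) = 0, then |f(z)| <= |z| for all z in D, and this is sharp (f(z) = z).
Step 2: |z0|^2 = 0.66^2 + 0.69^2 = 0.9117
Step 3: |z0| = sqrt(0.9117) = 0.95483
Step 4: Best bound = |z0| = 0.9548

0.9548


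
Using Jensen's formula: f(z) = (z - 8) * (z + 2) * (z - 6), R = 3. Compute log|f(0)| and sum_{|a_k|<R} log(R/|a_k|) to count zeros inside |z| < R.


Jensen's formula: (1/2pi)*integral log|f(Re^it)|dt = log|f(0)| + sum_{|a_k|<R} log(R/|a_k|)
Step 1: f(0) = (-8) * 2 * (-6) = 96
Step 2: log|f(0)| = log|8| + log|-2| + log|6| = 4.5643
Step 3: Zeros inside |z| < 3: -2
Step 4: Jensen sum = log(3/2) = 0.4055
Step 5: n(R) = number of terms in the Jensen sum = count of zeros inside |z| < 3 = 1

1


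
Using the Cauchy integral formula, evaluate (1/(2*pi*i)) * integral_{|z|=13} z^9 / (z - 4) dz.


Step 1: f(z) = z^9, a = 4 is inside |z| = 13
Step 2: By Cauchy integral formula: (1/(2pi*i)) * integral = f(a)
Step 3: f(4) = 4^9 = 262144

262144


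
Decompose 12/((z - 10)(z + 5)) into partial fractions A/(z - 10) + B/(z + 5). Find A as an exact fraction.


Step 1: Multiply both sides by (z - 10) and set z = 10
Step 2: A = 12 / (10 + 5)
Step 3: A = 12 / 15
Step 4: A = 4/5

4/5


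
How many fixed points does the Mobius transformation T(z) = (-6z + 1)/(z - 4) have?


Step 1: Fixed points satisfy T(z) = z
Step 2: z^2 + 2z - 1 = 0
Step 3: Discriminant = 2^2 - 4*1*(-1) = 8
Step 4: Number of fixed points = 2

2


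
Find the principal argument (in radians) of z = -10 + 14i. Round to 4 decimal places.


Step 1: z = -10 + 14i
Step 2: arg(z) = atan2(14, -10)
Step 3: arg(z) = 2.191

2.191


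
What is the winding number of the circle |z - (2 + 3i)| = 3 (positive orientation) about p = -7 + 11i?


Step 1: Center c = (2, 3), radius = 3
Step 2: |p - c|^2 = (-9)^2 + 8^2 = 145
Step 3: r^2 = 9
Step 4: |p-c| > r so winding number = 0

0


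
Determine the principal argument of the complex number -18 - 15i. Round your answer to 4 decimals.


Step 1: z = -18 - 15i
Step 2: arg(z) = atan2(-15, -18)
Step 3: arg(z) = -2.4469

-2.4469


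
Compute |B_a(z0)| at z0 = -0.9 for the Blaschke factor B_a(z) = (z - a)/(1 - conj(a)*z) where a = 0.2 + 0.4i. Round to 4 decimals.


Step 1: Numerator z0 - a = -0.9 - (0.2 + 0.4i) = -1.1 - 0.4i
Step 2: Denominator 1 - conj(a)*z0 = 1 - (0.2 - 0.4i)*(-0.9) = 1.18 - 0.36i
Step 3: |z0 - a|^2 = (-1.1)^2 + (-0.4)^2 = 1.37; |1 - conj(a)*z0|^2 = 1.18^2 + (-0.36)^2 = 1.522
Step 4: |B_a(-0.9)| = sqrt(1.37 / 1.522) = sqrt(0.900131)
Step 5: = 0.9488

0.9488


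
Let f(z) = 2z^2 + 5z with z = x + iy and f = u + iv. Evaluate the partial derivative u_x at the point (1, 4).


Step 1: f(z) = 2(x+iy)^2 + 5(x+iy) + 0
Step 2: u = 2(x^2 - y^2) + 5x + 0
Step 3: u_x = 4x + 5
Step 4: At (1, 4): u_x = 4 + 5 = 9

9


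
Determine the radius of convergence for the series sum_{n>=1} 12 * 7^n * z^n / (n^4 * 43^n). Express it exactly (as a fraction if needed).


Step 1: General term a_n = 12 * 7^n / (n^4 * 43^n)
Step 2: By the root test, |a_n|^(1/n) = 12^(1/n) * 7 / (n^(4/n) * 43) -> 7/43 as n -> infinity (since 12^(1/n) -> 1 and n^(4/n) -> 1)
Step 3: R = 1/lim|a_n|^(1/n) = 43/7

43/7


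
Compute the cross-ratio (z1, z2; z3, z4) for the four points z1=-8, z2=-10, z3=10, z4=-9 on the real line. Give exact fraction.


Step 1: (z1-z3)(z2-z4) = (-18) * (-1) = 18
Step 2: (z1-z4)(z2-z3) = 1 * (-20) = -20
Step 3: Cross-ratio = -18/20 = -9/10

-9/10


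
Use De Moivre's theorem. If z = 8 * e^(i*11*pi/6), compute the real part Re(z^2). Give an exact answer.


Step 1: By De Moivre's theorem, z^2 = 8^2 * e^(i*2*11*pi/6) = 64 * (cos(11*pi/3) + i*sin(11*pi/3))
Step 2: |z|^2 = 8^2 = 64
Step 3: Reduce the angle mod 2*pi: 11*pi/3 - 2*pi = 5*pi/3
Step 4: cos(5*pi/3) = 1/2
Step 5: Re(z^2) = 64 * 1/2 = 32

32


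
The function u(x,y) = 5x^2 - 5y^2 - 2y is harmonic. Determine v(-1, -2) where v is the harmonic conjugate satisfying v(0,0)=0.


Step 1: v_x = -u_y = 10y + 2
Step 2: v_y = u_x = 10x + 0
Step 3: v = 10xy + 2x + C
Step 4: v(0,0) = 0 => C = 0
Step 5: v(-1, -2) = 18

18


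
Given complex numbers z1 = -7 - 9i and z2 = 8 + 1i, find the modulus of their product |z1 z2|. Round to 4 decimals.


Step 1: |z1| = sqrt((-7)^2 + (-9)^2) = sqrt(130)
Step 2: |z2| = sqrt(8^2 + 1^2) = sqrt(65)
Step 3: |z1*z2| = |z1|*|z2| = sqrt(130) * sqrt(65) = sqrt(130 * 65) = sqrt(8450)
Step 4: = 91.9239

91.9239


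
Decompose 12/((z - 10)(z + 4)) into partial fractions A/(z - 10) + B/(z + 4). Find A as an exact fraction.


Step 1: Multiply both sides by (z - 10) and set z = 10
Step 2: A = 12 / (10 + 4)
Step 3: A = 12 / 14
Step 4: A = 6/7

6/7


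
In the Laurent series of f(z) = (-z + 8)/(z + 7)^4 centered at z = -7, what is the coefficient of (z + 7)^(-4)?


Step 1: Write the numerator in powers of (z + 7): -z + 8 = -(z + 7) + (-1*(-7) + 8) = -(z + 7) + 15
Step 2: Divide by (z + 7)^4: f(z) = 15(z + 7)^(-4) - (z + 7)^(-3)
Step 3: This finite sum is the Laurent series of f about z = -7.
Step 4: Coefficient of (z + 7)^(-4) = -1*(-7) + 8 = 15

15


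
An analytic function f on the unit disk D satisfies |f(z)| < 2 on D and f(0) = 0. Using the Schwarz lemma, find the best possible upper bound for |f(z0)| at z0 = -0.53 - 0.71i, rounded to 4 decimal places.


Step 1: g = f/2 maps D -> D with g(0) = 0, so by the Schwarz lemma |g(z)| <= |z|, i.e. |f(z)| <= 2|z|; this is sharp (f(z) = 2z).
Step 2: |z0|^2 = (-0.53)^2 + (-0.71)^2 = 0.785
Step 3: |z0| = sqrt(0.785) = 0.886002
Step 4: Best bound = 2 * |z0| = 2 * 0.886002 = 1.772

1.772


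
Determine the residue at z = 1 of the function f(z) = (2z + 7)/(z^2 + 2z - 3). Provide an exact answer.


Step 1: Q(z) = z^2 + 2z - 3 = (z - 1)(z + 3)
Step 2: Q'(z) = 2z + 2
Step 3: Q'(1) = 4, P(1) = 9
Step 4: Res = P(1)/Q'(1) = 9/4 = 9/4

9/4


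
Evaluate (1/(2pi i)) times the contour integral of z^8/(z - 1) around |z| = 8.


Step 1: f(z) = z^8, a = 1 is inside |z| = 8
Step 2: By Cauchy integral formula: (1/(2pi*i)) * integral = f(a)
Step 3: f(1) = 1^8 = 1

1


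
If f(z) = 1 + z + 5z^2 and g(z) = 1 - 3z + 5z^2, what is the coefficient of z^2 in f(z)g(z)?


Step 1: z^2 term in f*g comes from: (1)*(5z^2) + (z)*(-3z) + (5z^2)*(1)
Step 2: = 5 - 3 + 5
Step 3: = 7

7


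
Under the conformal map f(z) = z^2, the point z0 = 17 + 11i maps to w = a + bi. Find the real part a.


Step 1: z0 = 17 + 11i
Step 2: z0^2 = 17^2 - 11^2 + 374i
Step 3: real part = 289 - 121 = 168

168


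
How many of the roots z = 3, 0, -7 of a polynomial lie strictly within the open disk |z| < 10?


Step 1: Check each root:
  z = 3: |3| = 3 < 10
  z = 0: |0| = 0 < 10
  z = -7: |-7| = 7 < 10
Step 2: Count = 3

3


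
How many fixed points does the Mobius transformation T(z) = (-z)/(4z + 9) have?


Step 1: Fixed points satisfy T(z) = z
Step 2: 4z^2 + 10z = 0
Step 3: Discriminant = 10^2 - 4*4*0 = 100
Step 4: Number of fixed points = 2

2


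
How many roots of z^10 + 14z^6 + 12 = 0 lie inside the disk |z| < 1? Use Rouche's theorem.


Step 1: On |z| = 1 the three terms have sizes |z^10| = 1^10 = 1, |14z^6| = 14*1^6 = 14, |12| = 12
Step 2: The dominant term is g(z) = 14z^6; let h(z) = z^10 + 12 so f = g + h
Step 3: On |z| = 1: |g| = 14 and |h| <= 1 + 12 = 13
Step 4: Since 14 > 13, |h| < |g| on |z| = 1, so by Rouche f has the same number of zeros as g inside |z| < 1
Step 5: g(z) = 14z^6 has 6 zeros (at the origin, multiplicity 6) inside |z| < 1. Answer = 6

6


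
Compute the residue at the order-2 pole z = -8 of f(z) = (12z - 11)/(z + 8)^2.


Step 1: Pole of order 2 at z = -8
Step 2: Res = lim d/dz [(z + 8)^2 * f(z)] as z -> -8
Step 3: (z + 8)^2 * f(z) = 12z - 11
Step 4: d/dz[12z - 11] = 12

12


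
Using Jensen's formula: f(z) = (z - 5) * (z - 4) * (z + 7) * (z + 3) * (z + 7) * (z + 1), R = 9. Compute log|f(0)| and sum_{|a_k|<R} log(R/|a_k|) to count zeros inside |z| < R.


Jensen's formula: (1/2pi)*integral log|f(Re^it)|dt = log|f(0)| + sum_{|a_k|<R} log(R/|a_k|)
Step 1: f(0) = (-5) * (-4) * 7 * 3 * 7 * 1 = 2940
Step 2: log|f(0)| = log|5| + log|4| + log|-7| + log|-3| + log|-7| + log|-1| = 7.9862
Step 3: Zeros inside |z| < 9: 5, 4, -7, -3, -7, -1
Step 4: Jensen sum = log(9/5) + log(9/4) + log(9/7) + log(9/3) + log(9/7) + log(9/1) = 5.1972
Step 5: n(R) = number of terms in the Jensen sum = count of zeros inside |z| < 9 = 6

6


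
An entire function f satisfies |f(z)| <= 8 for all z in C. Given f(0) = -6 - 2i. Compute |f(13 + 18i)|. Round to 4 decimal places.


Step 1: By Liouville's theorem, a bounded entire function is constant.
Step 2: f(z) = f(0) = -6 - 2i for all z.
Step 3: |f(w)| = |-6 - 2i| = sqrt(36 + 4)
Step 4: = 6.3246

6.3246


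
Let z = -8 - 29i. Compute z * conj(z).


Step 1: conj(z) = -8 + 29i
Step 2: z * conj(z) = (-8)^2 + (-29)^2
Step 3: = 64 + 841 = 905

905


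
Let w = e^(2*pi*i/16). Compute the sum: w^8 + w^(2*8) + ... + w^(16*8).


Step 1: The sum sum_{j=1}^{n} w^(k*j) equals n if n | k, else 0.
Step 2: Here n = 16, k = 8
Step 3: Does n divide k? 16 | 8 -> False
Step 4: Sum = 0

0


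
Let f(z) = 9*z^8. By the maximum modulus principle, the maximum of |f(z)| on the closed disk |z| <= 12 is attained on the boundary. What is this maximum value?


Step 1: On |z| = 12, |f(z)| = 9 * |z|^8 = 9 * 12^8
Step 2: By maximum modulus principle, maximum is on boundary.
Step 3: Maximum = 9 * 429981696 = 3869835264

3869835264


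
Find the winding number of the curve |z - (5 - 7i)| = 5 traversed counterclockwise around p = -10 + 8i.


Step 1: Center c = (5, -7), radius = 5
Step 2: |p - c|^2 = (-15)^2 + 15^2 = 450
Step 3: r^2 = 25
Step 4: |p-c| > r so winding number = 0

0


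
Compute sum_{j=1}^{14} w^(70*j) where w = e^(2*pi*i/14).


Step 1: The sum sum_{j=1}^{n} w^(k*j) equals n if n | k, else 0.
Step 2: Here n = 14, k = 70
Step 3: Does n divide k? 14 | 70 -> True
Step 4: Sum = 14

14


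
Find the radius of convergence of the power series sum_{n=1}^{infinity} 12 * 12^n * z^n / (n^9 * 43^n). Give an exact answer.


Step 1: General term a_n = 12 * 12^n / (n^9 * 43^n)
Step 2: By the root test, |a_n|^(1/n) = 12^(1/n) * 12 / (n^(9/n) * 43) -> 12/43 as n -> infinity (since 12^(1/n) -> 1 and n^(9/n) -> 1)
Step 3: R = 1/lim|a_n|^(1/n) = 43/12

43/12


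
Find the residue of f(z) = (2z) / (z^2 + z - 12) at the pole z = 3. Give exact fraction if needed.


Step 1: Q(z) = z^2 + z - 12 = (z - 3)(z + 4)
Step 2: Q'(z) = 2z + 1
Step 3: Q'(3) = 7, P(3) = 6
Step 4: Res = P(3)/Q'(3) = 6/7 = 6/7

6/7


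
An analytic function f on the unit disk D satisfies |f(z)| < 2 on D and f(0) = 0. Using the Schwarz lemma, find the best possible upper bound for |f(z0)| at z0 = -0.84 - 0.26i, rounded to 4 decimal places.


Step 1: g = f/2 maps D -> D with g(0) = 0, so by the Schwarz lemma |g(z)| <= |z|, i.e. |f(z)| <= 2|z|; this is sharp (f(z) = 2z).
Step 2: |z0|^2 = (-0.84)^2 + (-0.26)^2 = 0.7732
Step 3: |z0| = sqrt(0.7732) = 0.879318
Step 4: Best bound = 2 * |z0| = 2 * 0.879318 = 1.7586

1.7586


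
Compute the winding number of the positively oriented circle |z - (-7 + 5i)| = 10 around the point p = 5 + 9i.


Step 1: Center c = (-7, 5), radius = 10
Step 2: |p - c|^2 = 12^2 + 4^2 = 160
Step 3: r^2 = 100
Step 4: |p-c| > r so winding number = 0

0


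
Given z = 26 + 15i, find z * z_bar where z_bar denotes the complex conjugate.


Step 1: conj(z) = 26 - 15i
Step 2: z * conj(z) = 26^2 + 15^2
Step 3: = 676 + 225 = 901

901


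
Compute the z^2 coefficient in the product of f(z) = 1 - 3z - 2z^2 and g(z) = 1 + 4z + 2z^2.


Step 1: z^2 term in f*g comes from: (1)*(2z^2) + (-3z)*(4z) + (-2z^2)*(1)
Step 2: = 2 - 12 - 2
Step 3: = -12

-12


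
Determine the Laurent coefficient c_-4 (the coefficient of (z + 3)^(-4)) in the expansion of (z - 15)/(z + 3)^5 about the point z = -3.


Step 1: Write the numerator in powers of (z + 3): z - 15 = (z + 3) + (1*(-3) - 15) = (z + 3) - 18
Step 2: Divide by (z + 3)^5: f(z) = -18(z + 3)^(-5) + (z + 3)^(-4)
Step 3: This finite sum is the Laurent series of f about z = -3.
Step 4: Coefficient of (z + 3)^(-4) = coefficient of (z + 3) in the re-centred numerator = 1

1


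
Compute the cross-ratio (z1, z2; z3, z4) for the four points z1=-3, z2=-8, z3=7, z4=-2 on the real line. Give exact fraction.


Step 1: (z1-z3)(z2-z4) = (-10) * (-6) = 60
Step 2: (z1-z4)(z2-z3) = (-1) * (-15) = 15
Step 3: Cross-ratio = 60/15 = 4

4


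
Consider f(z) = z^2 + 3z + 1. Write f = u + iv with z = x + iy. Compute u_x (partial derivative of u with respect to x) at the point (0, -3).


Step 1: f(z) = (x+iy)^2 + 3(x+iy) + 1
Step 2: u = (x^2 - y^2) + 3x + 1
Step 3: u_x = 2x + 3
Step 4: At (0, -3): u_x = 0 + 3 = 3

3


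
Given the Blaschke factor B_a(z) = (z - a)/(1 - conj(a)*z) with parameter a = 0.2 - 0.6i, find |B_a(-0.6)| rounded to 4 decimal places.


Step 1: Numerator z0 - a = -0.6 - (0.2 - 0.6i) = -0.8 + 0.6i
Step 2: Denominator 1 - conj(a)*z0 = 1 - (0.2 + 0.6i)*(-0.6) = 1.12 + 0.36i
Step 3: |z0 - a|^2 = (-0.8)^2 + 0.6^2 = 1; |1 - conj(a)*z0|^2 = 1.12^2 + 0.36^2 = 1.384
Step 4: |B_a(-0.6)| = sqrt(1 / 1.384) = sqrt(0.722543)
Step 5: = 0.85

0.85


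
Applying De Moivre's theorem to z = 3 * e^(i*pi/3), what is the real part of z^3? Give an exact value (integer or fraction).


Step 1: By De Moivre's theorem, z^3 = 3^3 * e^(i*3*pi/3) = 27 * (cos(pi) + i*sin(pi))
Step 2: |z|^3 = 3^3 = 27
Step 3: The angle pi already lies in [0, 2*pi)
Step 4: cos(pi) = -1
Step 5: Re(z^3) = 27 * (-1) = -27

-27


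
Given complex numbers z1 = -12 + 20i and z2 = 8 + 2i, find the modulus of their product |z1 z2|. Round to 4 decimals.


Step 1: |z1| = sqrt((-12)^2 + 20^2) = sqrt(544)
Step 2: |z2| = sqrt(8^2 + 2^2) = sqrt(68)
Step 3: |z1*z2| = |z1|*|z2| = sqrt(544) * sqrt(68) = sqrt(544 * 68) = sqrt(36992)
Step 4: = 192.333

192.333


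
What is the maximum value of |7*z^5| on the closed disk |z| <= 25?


Step 1: On |z| = 25, |f(z)| = 7 * |z|^5 = 7 * 25^5
Step 2: By maximum modulus principle, maximum is on boundary.
Step 3: Maximum = 7 * 9765625 = 68359375

68359375


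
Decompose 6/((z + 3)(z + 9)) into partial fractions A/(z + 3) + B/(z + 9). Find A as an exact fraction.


Step 1: Multiply both sides by (z + 3) and set z = -3
Step 2: A = 6 / (-3 + 9)
Step 3: A = 6 / 6
Step 4: A = 1

1


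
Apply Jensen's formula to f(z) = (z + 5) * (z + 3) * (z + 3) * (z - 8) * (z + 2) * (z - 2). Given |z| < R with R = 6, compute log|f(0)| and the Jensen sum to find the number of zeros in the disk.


Jensen's formula: (1/2pi)*integral log|f(Re^it)|dt = log|f(0)| + sum_{|a_k|<R} log(R/|a_k|)
Step 1: f(0) = 5 * 3 * 3 * (-8) * 2 * (-2) = 1440
Step 2: log|f(0)| = log|-5| + log|-3| + log|-3| + log|8| + log|-2| + log|2| = 7.2724
Step 3: Zeros inside |z| < 6: -5, -3, -3, -2, 2
Step 4: Jensen sum = log(6/5) + log(6/3) + log(6/3) + log(6/2) + log(6/2) = 3.7658
Step 5: n(R) = number of terms in the Jensen sum = count of zeros inside |z| < 6 = 5

5


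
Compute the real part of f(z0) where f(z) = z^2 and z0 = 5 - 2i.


Step 1: z0 = 5 - 2i
Step 2: z0^2 = 5^2 - (-2)^2 - 20i
Step 3: real part = 25 - 4 = 21

21


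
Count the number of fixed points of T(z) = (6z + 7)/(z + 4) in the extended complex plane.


Step 1: Fixed points satisfy T(z) = z
Step 2: z^2 - 2z - 7 = 0
Step 3: Discriminant = (-2)^2 - 4*1*(-7) = 32
Step 4: Number of fixed points = 2

2


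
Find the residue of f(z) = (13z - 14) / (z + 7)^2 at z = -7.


Step 1: Pole of order 2 at z = -7
Step 2: Res = lim d/dz [(z + 7)^2 * f(z)] as z -> -7
Step 3: (z + 7)^2 * f(z) = 13z - 14
Step 4: d/dz[13z - 14] = 13

13


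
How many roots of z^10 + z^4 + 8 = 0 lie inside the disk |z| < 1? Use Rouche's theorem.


Step 1: On |z| = 1 the three terms have sizes |z^10| = 1^10 = 1, |z^4| = 1^4 = 1, |8| = 8
Step 2: The dominant term is g(z) = 8; let h(z) = z^10 + z^4 so f = g + h
Step 3: On |z| = 1: |g| = 8 and |h| <= 1 + 1 = 2
Step 4: Since 8 > 2, |h| < |g| on |z| = 1, so by Rouche f has the same number of zeros as g inside |z| < 1
Step 5: g(z) = 8 is a nonzero constant with no zeros inside |z| < 1. Answer = 0

0


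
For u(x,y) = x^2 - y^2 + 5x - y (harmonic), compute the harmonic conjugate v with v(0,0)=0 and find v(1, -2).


Step 1: v_x = -u_y = 2y + 1
Step 2: v_y = u_x = 2x + 5
Step 3: v = 2xy + x + 5y + C
Step 4: v(0,0) = 0 => C = 0
Step 5: v(1, -2) = -13

-13


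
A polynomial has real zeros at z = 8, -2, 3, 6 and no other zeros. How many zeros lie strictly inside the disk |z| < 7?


Step 1: Check each root:
  z = 8: |8| = 8 >= 7
  z = -2: |-2| = 2 < 7
  z = 3: |3| = 3 < 7
  z = 6: |6| = 6 < 7
Step 2: Count = 3

3


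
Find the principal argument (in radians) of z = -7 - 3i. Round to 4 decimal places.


Step 1: z = -7 - 3i
Step 2: arg(z) = atan2(-3, -7)
Step 3: arg(z) = -2.7367

-2.7367


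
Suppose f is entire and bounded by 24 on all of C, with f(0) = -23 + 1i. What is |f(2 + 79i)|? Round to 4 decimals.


Step 1: By Liouville's theorem, a bounded entire function is constant.
Step 2: f(z) = f(0) = -23 + 1i for all z.
Step 3: |f(w)| = |-23 + 1i| = sqrt(529 + 1)
Step 4: = 23.0217

23.0217


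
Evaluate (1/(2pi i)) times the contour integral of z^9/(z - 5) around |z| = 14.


Step 1: f(z) = z^9, a = 5 is inside |z| = 14
Step 2: By Cauchy integral formula: (1/(2pi*i)) * integral = f(a)
Step 3: f(5) = 5^9 = 1953125

1953125


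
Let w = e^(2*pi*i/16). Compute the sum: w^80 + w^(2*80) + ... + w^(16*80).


Step 1: The sum sum_{j=1}^{n} w^(k*j) equals n if n | k, else 0.
Step 2: Here n = 16, k = 80
Step 3: Does n divide k? 16 | 80 -> True
Step 4: Sum = 16

16


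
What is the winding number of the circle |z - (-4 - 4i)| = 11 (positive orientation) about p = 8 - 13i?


Step 1: Center c = (-4, -4), radius = 11
Step 2: |p - c|^2 = 12^2 + (-9)^2 = 225
Step 3: r^2 = 121
Step 4: |p-c| > r so winding number = 0

0


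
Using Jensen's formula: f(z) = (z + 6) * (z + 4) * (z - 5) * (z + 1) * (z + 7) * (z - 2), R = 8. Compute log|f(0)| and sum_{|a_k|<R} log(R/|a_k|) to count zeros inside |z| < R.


Jensen's formula: (1/2pi)*integral log|f(Re^it)|dt = log|f(0)| + sum_{|a_k|<R} log(R/|a_k|)
Step 1: f(0) = 6 * 4 * (-5) * 1 * 7 * (-2) = 1680
Step 2: log|f(0)| = log|-6| + log|-4| + log|5| + log|-1| + log|-7| + log|2| = 7.4265
Step 3: Zeros inside |z| < 8: -6, -4, 5, -1, -7, 2
Step 4: Jensen sum = log(8/6) + log(8/4) + log(8/5) + log(8/1) + log(8/7) + log(8/2) = 5.0501
Step 5: n(R) = number of terms in the Jensen sum = count of zeros inside |z| < 8 = 6

6


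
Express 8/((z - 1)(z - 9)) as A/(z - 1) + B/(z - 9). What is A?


Step 1: Multiply both sides by (z - 1) and set z = 1
Step 2: A = 8 / (1 - 9)
Step 3: A = 8 / (-8)
Step 4: A = -1

-1


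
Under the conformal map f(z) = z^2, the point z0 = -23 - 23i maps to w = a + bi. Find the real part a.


Step 1: z0 = -23 - 23i
Step 2: z0^2 = (-23)^2 - (-23)^2 + 1058i
Step 3: real part = 529 - 529 = 0

0


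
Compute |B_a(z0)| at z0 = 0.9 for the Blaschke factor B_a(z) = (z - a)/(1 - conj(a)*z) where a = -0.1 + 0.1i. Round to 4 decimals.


Step 1: Numerator z0 - a = 0.9 - (-0.1 + 0.1i) = 1 - 0.1i
Step 2: Denominator 1 - conj(a)*z0 = 1 - (-0.1 - 0.1i)*0.9 = 1.09 + 0.09i
Step 3: |z0 - a|^2 = 1^2 + (-0.1)^2 = 1.01; |1 - conj(a)*z0|^2 = 1.09^2 + 0.09^2 = 1.1962
Step 4: |B_a(0.9)| = sqrt(1.01 / 1.1962) = sqrt(0.84434)
Step 5: = 0.9189

0.9189


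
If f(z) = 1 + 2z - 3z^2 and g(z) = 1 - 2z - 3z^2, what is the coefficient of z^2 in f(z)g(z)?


Step 1: z^2 term in f*g comes from: (1)*(-3z^2) + (2z)*(-2z) + (-3z^2)*(1)
Step 2: = -3 - 4 - 3
Step 3: = -10

-10


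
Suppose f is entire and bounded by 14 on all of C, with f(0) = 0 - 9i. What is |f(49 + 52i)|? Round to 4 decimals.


Step 1: By Liouville's theorem, a bounded entire function is constant.
Step 2: f(z) = f(0) = 0 - 9i for all z.
Step 3: |f(w)| = |0 - 9i| = sqrt(0 + 81)
Step 4: = 9.0

9.0


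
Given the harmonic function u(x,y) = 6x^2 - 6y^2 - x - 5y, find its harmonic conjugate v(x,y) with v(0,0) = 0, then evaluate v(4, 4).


Step 1: v_x = -u_y = 12y + 5
Step 2: v_y = u_x = 12x - 1
Step 3: v = 12xy + 5x - y + C
Step 4: v(0,0) = 0 => C = 0
Step 5: v(4, 4) = 208

208


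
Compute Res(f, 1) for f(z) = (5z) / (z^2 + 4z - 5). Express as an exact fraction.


Step 1: Q(z) = z^2 + 4z - 5 = (z - 1)(z + 5)
Step 2: Q'(z) = 2z + 4
Step 3: Q'(1) = 6, P(1) = 5
Step 4: Res = P(1)/Q'(1) = 5/6 = 5/6

5/6


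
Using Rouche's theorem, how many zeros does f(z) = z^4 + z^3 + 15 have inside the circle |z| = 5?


Step 1: On |z| = 5 the three terms have sizes |z^4| = 5^4 = 625, |z^3| = 5^3 = 125, |15| = 15
Step 2: The dominant term is g(z) = z^4; let h(z) = z^3 + 15 so f = g + h
Step 3: On |z| = 5: |g| = 625 and |h| <= 125 + 15 = 140
Step 4: Since 625 > 140, |h| < |g| on |z| = 5, so by Rouche f has the same number of zeros as g inside |z| < 5
Step 5: g(z) = z^4 has 4 zeros (all at the origin) inside |z| < 5. Answer = 4

4


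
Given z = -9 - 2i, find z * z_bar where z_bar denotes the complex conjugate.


Step 1: conj(z) = -9 + 2i
Step 2: z * conj(z) = (-9)^2 + (-2)^2
Step 3: = 81 + 4 = 85

85


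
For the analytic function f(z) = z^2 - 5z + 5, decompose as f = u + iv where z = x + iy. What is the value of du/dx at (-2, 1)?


Step 1: f(z) = (x+iy)^2 - 5(x+iy) + 5
Step 2: u = (x^2 - y^2) - 5x + 5
Step 3: u_x = 2x - 5
Step 4: At (-2, 1): u_x = -4 - 5 = -9

-9


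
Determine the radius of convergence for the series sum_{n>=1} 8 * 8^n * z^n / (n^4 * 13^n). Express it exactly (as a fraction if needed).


Step 1: General term a_n = 8 * 8^n / (n^4 * 13^n)
Step 2: By the root test, |a_n|^(1/n) = 8^(1/n) * 8 / (n^(4/n) * 13) -> 8/13 as n -> infinity (since 8^(1/n) -> 1 and n^(4/n) -> 1)
Step 3: R = 1/lim|a_n|^(1/n) = 13/8

13/8


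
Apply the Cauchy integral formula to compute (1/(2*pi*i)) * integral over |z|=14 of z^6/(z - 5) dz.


Step 1: f(z) = z^6, a = 5 is inside |z| = 14
Step 2: By Cauchy integral formula: (1/(2pi*i)) * integral = f(a)
Step 3: f(5) = 5^6 = 15625

15625


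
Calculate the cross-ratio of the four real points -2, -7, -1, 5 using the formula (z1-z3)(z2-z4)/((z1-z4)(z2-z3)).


Step 1: (z1-z3)(z2-z4) = (-1) * (-12) = 12
Step 2: (z1-z4)(z2-z3) = (-7) * (-6) = 42
Step 3: Cross-ratio = 12/42 = 2/7

2/7


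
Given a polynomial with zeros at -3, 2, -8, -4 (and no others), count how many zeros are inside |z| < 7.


Step 1: Check each root:
  z = -3: |-3| = 3 < 7
  z = 2: |2| = 2 < 7
  z = -8: |-8| = 8 >= 7
  z = -4: |-4| = 4 < 7
Step 2: Count = 3

3


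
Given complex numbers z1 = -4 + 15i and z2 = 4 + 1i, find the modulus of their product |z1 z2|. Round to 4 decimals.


Step 1: |z1| = sqrt((-4)^2 + 15^2) = sqrt(241)
Step 2: |z2| = sqrt(4^2 + 1^2) = sqrt(17)
Step 3: |z1*z2| = |z1|*|z2| = sqrt(241) * sqrt(17) = sqrt(241 * 17) = sqrt(4097)
Step 4: = 64.0078

64.0078


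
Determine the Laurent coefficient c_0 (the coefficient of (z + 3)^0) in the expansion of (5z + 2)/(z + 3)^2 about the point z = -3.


Step 1: Write the numerator in powers of (z + 3): 5z + 2 = 5(z + 3) + (5*(-3) + 2) = 5(z + 3) - 13
Step 2: Divide by (z + 3)^2: f(z) = -13(z + 3)^(-2) + 5(z + 3)^(-1)
Step 3: This finite sum is the Laurent series of f about z = -3.
Step 4: Only the powers -2 and -1 appear, so the coefficient of (z + 3)^0 = 0

0


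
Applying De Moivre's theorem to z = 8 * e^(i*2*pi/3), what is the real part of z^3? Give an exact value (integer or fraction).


Step 1: By De Moivre's theorem, z^3 = 8^3 * e^(i*3*2*pi/3) = 512 * (cos(2*pi) + i*sin(2*pi))
Step 2: |z|^3 = 8^3 = 512
Step 3: Reduce the angle mod 2*pi: 2*pi - 2*pi = 0
Step 4: cos(0) = 1
Step 5: Re(z^3) = 512 * 1 = 512

512


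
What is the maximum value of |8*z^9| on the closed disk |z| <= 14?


Step 1: On |z| = 14, |f(z)| = 8 * |z|^9 = 8 * 14^9
Step 2: By maximum modulus principle, maximum is on boundary.
Step 3: Maximum = 8 * 20661046784 = 165288374272

165288374272


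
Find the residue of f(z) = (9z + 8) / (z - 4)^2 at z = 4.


Step 1: Pole of order 2 at z = 4
Step 2: Res = lim d/dz [(z - 4)^2 * f(z)] as z -> 4
Step 3: (z - 4)^2 * f(z) = 9z + 8
Step 4: d/dz[9z + 8] = 9

9


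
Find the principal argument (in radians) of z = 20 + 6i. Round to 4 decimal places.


Step 1: z = 20 + 6i
Step 2: arg(z) = atan2(6, 20)
Step 3: arg(z) = 0.2915

0.2915


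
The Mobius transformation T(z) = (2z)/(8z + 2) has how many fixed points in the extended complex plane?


Step 1: Fixed points satisfy T(z) = z
Step 2: 8z^2 = 0
Step 3: Discriminant = 0^2 - 4*8*0 = 0
Step 4: Number of fixed points = 1

1


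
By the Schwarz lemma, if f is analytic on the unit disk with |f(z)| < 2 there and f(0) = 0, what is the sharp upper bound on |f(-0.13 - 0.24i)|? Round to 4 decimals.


Step 1: g = f/2 maps D -> D with g(0) = 0, so by the Schwarz lemma |g(z)| <= |z|, i.e. |f(z)| <= 2|z|; this is sharp (f(z) = 2z).
Step 2: |z0|^2 = (-0.13)^2 + (-0.24)^2 = 0.0745
Step 3: |z0| = sqrt(0.0745) = 0.272947
Step 4: Best bound = 2 * |z0| = 2 * 0.272947 = 0.5459

0.5459


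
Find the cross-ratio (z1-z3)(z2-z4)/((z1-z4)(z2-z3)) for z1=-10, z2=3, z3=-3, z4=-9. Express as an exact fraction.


Step 1: (z1-z3)(z2-z4) = (-7) * 12 = -84
Step 2: (z1-z4)(z2-z3) = (-1) * 6 = -6
Step 3: Cross-ratio = 84/6 = 14

14


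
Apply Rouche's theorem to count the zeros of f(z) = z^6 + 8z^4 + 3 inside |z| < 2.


Step 1: On |z| = 2 the three terms have sizes |z^6| = 2^6 = 64, |8z^4| = 8*2^4 = 128, |3| = 3
Step 2: The dominant term is g(z) = 8z^4; let h(z) = z^6 + 3 so f = g + h
Step 3: On |z| = 2: |g| = 128 and |h| <= 64 + 3 = 67
Step 4: Since 128 > 67, |h| < |g| on |z| = 2, so by Rouche f has the same number of zeros as g inside |z| < 2
Step 5: g(z) = 8z^4 has 4 zeros (at the origin, multiplicity 4) inside |z| < 2. Answer = 4

4


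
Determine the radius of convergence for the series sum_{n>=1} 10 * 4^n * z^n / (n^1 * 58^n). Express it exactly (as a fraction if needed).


Step 1: General term a_n = 10 * 4^n / (n^1 * 58^n)
Step 2: By the root test, |a_n|^(1/n) = 10^(1/n) * 4 / (n^(1/n) * 58) -> 4/58 as n -> infinity (since 10^(1/n) -> 1 and n^(1/n) -> 1)
Step 3: R = 1/lim|a_n|^(1/n) = 58/4 = 29/2

29/2


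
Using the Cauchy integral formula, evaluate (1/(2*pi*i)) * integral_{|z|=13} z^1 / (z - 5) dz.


Step 1: f(z) = z^1, a = 5 is inside |z| = 13
Step 2: By Cauchy integral formula: (1/(2pi*i)) * integral = f(a)
Step 3: f(5) = 5^1 = 5

5


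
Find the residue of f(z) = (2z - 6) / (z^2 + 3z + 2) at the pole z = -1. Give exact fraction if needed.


Step 1: Q(z) = z^2 + 3z + 2 = (z + 1)(z + 2)
Step 2: Q'(z) = 2z + 3
Step 3: Q'(-1) = 1, P(-1) = -8
Step 4: Res = P(-1)/Q'(-1) = -8/1 = -8

-8


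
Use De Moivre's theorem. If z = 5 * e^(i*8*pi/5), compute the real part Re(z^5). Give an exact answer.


Step 1: By De Moivre's theorem, z^5 = 5^5 * e^(i*5*8*pi/5) = 3125 * (cos(8*pi) + i*sin(8*pi))
Step 2: |z|^5 = 5^5 = 3125
Step 3: Reduce the angle mod 2*pi: 8*pi - 8*pi = 0
Step 4: cos(0) = 1
Step 5: Re(z^5) = 3125 * 1 = 3125

3125


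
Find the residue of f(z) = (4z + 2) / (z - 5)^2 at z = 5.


Step 1: Pole of order 2 at z = 5
Step 2: Res = lim d/dz [(z - 5)^2 * f(z)] as z -> 5
Step 3: (z - 5)^2 * f(z) = 4z + 2
Step 4: d/dz[4z + 2] = 4

4
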